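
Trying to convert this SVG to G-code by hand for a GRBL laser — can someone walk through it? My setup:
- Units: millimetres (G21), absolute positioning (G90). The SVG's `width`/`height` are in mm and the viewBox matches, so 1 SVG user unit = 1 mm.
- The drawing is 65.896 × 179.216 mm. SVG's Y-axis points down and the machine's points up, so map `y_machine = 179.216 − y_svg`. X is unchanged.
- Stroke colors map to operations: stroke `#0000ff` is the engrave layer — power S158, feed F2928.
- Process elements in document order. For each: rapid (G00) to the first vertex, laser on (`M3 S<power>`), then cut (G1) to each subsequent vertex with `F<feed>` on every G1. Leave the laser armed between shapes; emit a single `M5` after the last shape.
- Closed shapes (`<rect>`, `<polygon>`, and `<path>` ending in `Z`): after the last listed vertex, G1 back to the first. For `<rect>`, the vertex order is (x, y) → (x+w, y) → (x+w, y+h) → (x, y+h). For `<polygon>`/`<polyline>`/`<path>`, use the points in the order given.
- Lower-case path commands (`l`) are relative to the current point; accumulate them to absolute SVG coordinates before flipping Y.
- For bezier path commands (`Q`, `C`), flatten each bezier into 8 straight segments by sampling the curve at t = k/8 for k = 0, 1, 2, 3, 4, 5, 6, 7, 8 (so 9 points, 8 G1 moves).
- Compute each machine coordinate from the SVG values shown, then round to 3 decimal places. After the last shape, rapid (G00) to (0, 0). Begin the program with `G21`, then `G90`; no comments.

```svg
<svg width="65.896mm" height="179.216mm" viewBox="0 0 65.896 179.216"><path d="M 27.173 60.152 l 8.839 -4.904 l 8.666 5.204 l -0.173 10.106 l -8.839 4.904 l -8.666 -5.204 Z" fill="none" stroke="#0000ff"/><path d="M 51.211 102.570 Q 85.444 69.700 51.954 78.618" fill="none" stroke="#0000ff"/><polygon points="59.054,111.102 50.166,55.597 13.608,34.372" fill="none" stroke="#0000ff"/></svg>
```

viewBox `0 0 65.896 179.216` with mm width/height → 1 unit = 1 mm. Flip: y_m = 179.216 − y_svg.

**Shape 1** — `<path>` regular polygon, stroke `#0000ff` → engrave (S158, F2928). Machine vertices: (27.173,119.064) → (36.012,123.968) → (44.678,118.764) → (44.505,108.658) → (35.666,103.754) → (27.000,108.958) → (27.173,119.064). Closed: final G1 returns to the first vertex.

**Shape 2** — `<path>` quadratic bezier, stroke `#0000ff` → engrave (S158, F2928). Control points (SVG): P0=(51.211,102.570), P1=(85.444,69.700), P2=(51.954,78.618); sampled at t=k/8. Machine vertices: (51.211,76.646) → (58.711,84.211) → (64.095,90.469) → (67.362,95.422) → (68.513,99.069) → (67.548,101.410) → (64.466,102.445) → (59.268,102.175) → (51.954,100.598). Open path.

**Shape 3** — `<polygon>` closed polygon, stroke `#0000ff` → engrave (S158, F2928). Machine vertices: (59.054,68.114) → (50.166,123.619) → (13.608,144.844) → (59.054,68.114). Closed: final G1 returns to the first vertex.

G21
G90
G00 X27.173 Y119.064
M3 S158
G1 X36.012 Y123.968 F2928
G1 X44.678 Y118.764 F2928
G1 X44.505 Y108.658 F2928
G1 X35.666 Y103.754 F2928
G1 X27.000 Y108.958 F2928
G1 X27.173 Y119.064 F2928
G00 X51.211 Y76.646
M3 S158
G1 X58.711 Y84.211 F2928
G1 X64.095 Y90.469 F2928
G1 X67.362 Y95.422 F2928
G1 X68.513 Y99.069 F2928
G1 X67.548 Y101.410 F2928
G1 X64.466 Y102.445 F2928
G1 X59.268 Y102.175 F2928
G1 X51.954 Y100.598 F2928
G00 X59.054 Y68.114
M3 S158
G1 X50.166 Y123.619 F2928
G1 X13.608 Y144.844 F2928
G1 X59.054 Y68.114 F2928
M5
G00 X0.000 Y0.000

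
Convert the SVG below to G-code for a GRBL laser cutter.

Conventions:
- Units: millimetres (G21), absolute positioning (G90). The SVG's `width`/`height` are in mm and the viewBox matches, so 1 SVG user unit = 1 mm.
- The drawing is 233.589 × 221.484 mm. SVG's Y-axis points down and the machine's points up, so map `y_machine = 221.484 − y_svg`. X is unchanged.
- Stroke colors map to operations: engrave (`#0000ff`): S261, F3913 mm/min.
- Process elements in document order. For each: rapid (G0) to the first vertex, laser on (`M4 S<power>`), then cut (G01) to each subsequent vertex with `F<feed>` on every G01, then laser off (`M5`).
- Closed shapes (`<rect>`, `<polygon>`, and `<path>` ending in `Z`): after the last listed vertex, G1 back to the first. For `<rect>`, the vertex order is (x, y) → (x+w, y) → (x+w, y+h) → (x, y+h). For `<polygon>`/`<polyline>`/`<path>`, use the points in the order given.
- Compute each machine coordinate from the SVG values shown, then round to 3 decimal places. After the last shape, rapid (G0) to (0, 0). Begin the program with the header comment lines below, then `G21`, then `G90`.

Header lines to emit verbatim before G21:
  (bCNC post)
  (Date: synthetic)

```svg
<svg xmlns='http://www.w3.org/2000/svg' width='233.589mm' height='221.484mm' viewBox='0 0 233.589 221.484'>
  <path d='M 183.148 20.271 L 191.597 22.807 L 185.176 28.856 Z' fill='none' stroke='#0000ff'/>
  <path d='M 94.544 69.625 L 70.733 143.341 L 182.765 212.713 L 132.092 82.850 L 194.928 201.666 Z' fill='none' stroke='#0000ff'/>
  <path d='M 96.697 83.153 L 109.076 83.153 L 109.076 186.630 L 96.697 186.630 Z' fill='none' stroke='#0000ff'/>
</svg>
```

Since the viewBox matches the mm dimensions, user units are millimetres directly. The only transform is the Y-flip y_m = 221.484 − y_svg.

Shape 1 is a regular polygon drawn with `<path>`. Its stroke #0000ff means engrave at S261, F3913. After flipping Y the toolpath is (183.148,201.213) → (191.597,198.677) → (185.176,192.628) → (183.148,201.213), returning to the start.

Shape 2 is a closed polygon drawn with `<path>`. Its stroke #0000ff means engrave at S261, F3913. After flipping Y the toolpath is (94.544,151.859) → (70.733,78.143) → (182.765,8.771) → (132.092,138.634) → (194.928,19.818) → (94.544,151.859), returning to the start.

Shape 3 is a rectangle drawn with `<path>`. Its stroke #0000ff means engrave at S261, F3913. After flipping Y the toolpath is (96.697,138.331) → (109.076,138.331) → (109.076,34.854) → (96.697,34.854) → (96.697,138.331), returning to the start.

(bCNC post)
(Date: synthetic)
G21
G90
G0 X183.148 Y201.213
M4 S261
G01 X191.597 Y198.677 F3913
G01 X185.176 Y192.628 F3913
G01 X183.148 Y201.213 F3913
M5
G0 X94.544 Y151.859
M4 S261
G01 X70.733 Y78.143 F3913
G01 X182.765 Y8.771 F3913
G01 X132.092 Y138.634 F3913
G01 X194.928 Y19.818 F3913
G01 X94.544 Y151.859 F3913
M5
G0 X96.697 Y138.331
M4 S261
G01 X109.076 Y138.331 F3913
G01 X109.076 Y34.854 F3913
G01 X96.697 Y34.854 F3913
G01 X96.697 Y138.331 F3913
M5
G0 X0.000 Y0.000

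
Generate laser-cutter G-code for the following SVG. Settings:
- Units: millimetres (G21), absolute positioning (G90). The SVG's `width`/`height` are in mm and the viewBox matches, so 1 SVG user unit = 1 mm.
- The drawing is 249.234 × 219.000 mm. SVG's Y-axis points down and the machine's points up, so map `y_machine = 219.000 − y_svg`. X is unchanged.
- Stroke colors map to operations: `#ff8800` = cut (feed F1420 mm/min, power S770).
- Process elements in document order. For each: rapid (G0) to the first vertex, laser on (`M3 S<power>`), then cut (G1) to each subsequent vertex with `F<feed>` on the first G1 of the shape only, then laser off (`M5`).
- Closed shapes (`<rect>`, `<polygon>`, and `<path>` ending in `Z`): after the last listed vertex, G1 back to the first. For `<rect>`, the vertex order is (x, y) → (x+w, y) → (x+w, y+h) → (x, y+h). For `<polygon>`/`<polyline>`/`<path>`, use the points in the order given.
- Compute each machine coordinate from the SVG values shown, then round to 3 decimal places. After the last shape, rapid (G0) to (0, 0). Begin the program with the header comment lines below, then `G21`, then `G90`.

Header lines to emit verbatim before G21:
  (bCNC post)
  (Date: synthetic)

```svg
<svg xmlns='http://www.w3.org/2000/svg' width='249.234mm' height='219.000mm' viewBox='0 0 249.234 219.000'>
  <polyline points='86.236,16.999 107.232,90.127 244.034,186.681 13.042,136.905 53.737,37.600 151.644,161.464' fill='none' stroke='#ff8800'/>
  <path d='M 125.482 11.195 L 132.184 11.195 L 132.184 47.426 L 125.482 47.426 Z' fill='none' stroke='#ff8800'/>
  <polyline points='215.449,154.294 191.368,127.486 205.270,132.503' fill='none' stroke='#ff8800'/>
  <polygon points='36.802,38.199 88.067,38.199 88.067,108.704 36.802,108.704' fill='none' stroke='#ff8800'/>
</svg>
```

(bCNC post)
(Date: synthetic)
G21
G90
G0 X86.236 Y202.001
M3 S770
G1 X107.232 Y128.873 F1420
G1 X244.034 Y32.319
G1 X13.042 Y82.095
G1 X53.737 Y181.400
G1 X151.644 Y57.536
M5
G0 X125.482 Y207.805
M3 S770
G1 X132.184 Y207.805 F1420
G1 X132.184 Y171.574
G1 X125.482 Y171.574
G1 X125.482 Y207.805
M5
G0 X215.449 Y64.706
M3 S770
G1 X191.368 Y91.514 F1420
G1 X205.270 Y86.497
M5
G0 X36.802 Y180.801
M3 S770
G1 X88.067 Y180.801 F1420
G1 X88.067 Y110.296
G1 X36.802 Y110.296
G1 X36.802 Y180.801
M5
G0 X0.000 Y0.000

Since the viewBox matches the mm dimensions, user units are millimetres directly. The only transform is the Y-flip y_m = 219.000 − y_svg.

Shape 1 is a open polyline drawn with `<polyline>`. Its stroke #ff8800 means cut at S770, F1420. After flipping Y the toolpath is (86.236,202.001) → (107.232,128.873) → (244.034,32.319) → (13.042,82.095) → (53.737,181.400) → (151.644,57.536).

Shape 2 is a rectangle drawn with `<path>`. Its stroke #ff8800 means cut at S770, F1420. After flipping Y the toolpath is (125.482,207.805) → (132.184,207.805) → (132.184,171.574) → (125.482,171.574) → (125.482,207.805), returning to the start.

Shape 3 is a open polyline drawn with `<polyline>`. Its stroke #ff8800 means cut at S770, F1420. After flipping Y the toolpath is (215.449,64.706) → (191.368,91.514) → (205.270,86.497).

Shape 4 is a rectangle drawn with `<polygon>`. Its stroke #ff8800 means cut at S770, F1420. After flipping Y the toolpath is (36.802,180.801) → (88.067,180.801) → (88.067,110.296) → (36.802,110.296) → (36.802,180.801), returning to the start.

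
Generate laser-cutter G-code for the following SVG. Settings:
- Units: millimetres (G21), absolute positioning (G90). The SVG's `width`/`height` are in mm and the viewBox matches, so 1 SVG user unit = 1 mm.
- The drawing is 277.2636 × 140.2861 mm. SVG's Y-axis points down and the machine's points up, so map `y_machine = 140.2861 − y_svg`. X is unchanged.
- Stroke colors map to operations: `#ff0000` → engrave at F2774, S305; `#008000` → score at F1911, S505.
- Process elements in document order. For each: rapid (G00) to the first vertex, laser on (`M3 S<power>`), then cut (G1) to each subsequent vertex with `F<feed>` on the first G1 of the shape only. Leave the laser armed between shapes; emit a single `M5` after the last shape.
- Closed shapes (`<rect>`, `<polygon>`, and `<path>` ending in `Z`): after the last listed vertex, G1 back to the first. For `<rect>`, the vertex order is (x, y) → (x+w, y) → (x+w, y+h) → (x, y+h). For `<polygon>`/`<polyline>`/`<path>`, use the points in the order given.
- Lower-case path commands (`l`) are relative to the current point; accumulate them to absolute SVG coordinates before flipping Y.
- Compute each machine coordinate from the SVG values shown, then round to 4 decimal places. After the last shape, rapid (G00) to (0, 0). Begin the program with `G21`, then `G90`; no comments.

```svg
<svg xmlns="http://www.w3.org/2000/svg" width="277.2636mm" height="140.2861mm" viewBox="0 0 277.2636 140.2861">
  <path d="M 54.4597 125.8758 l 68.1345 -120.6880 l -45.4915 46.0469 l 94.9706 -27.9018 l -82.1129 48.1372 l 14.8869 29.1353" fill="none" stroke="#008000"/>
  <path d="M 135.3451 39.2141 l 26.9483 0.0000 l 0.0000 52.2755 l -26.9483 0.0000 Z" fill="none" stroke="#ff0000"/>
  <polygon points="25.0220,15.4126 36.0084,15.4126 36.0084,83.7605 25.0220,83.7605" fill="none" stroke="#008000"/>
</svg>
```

1 u = 1 mm; y_m = 140.2861 − y.

[1] `<path>` open polyline, #008000→score S505 F1911: (54.4597,14.4103) → (122.5942,135.0983) → (77.1027,89.0514) → (172.0733,116.9532) → (89.9604,68.8160) → (104.8473,39.6807)

[2] `<path>` rectangle, #ff0000→engrave S305 F2774: (135.3451,101.0720) → (162.2934,101.0720) → (162.2934,48.7965) → (135.3451,48.7965) → (135.3451,101.0720) (closed)

[3] `<polygon>` rectangle, #008000→score S505 F1911: (25.0220,124.8735) → (36.0084,124.8735) → (36.0084,56.5256) → (25.0220,56.5256) → (25.0220,124.8735) (closed)

G21
G90
G00 X54.4597 Y14.4103
M3 S505
G1 X122.5942 Y135.0983 F1911
G1 X77.1027 Y89.0514
G1 X172.0733 Y116.9532
G1 X89.9604 Y68.8160
G1 X104.8473 Y39.6807
G00 X135.3451 Y101.0720
M3 S305
G1 X162.2934 Y101.0720 F2774
G1 X162.2934 Y48.7965
G1 X135.3451 Y48.7965
G1 X135.3451 Y101.0720
G00 X25.0220 Y124.8735
M3 S505
G1 X36.0084 Y124.8735 F1911
G1 X36.0084 Y56.5256
G1 X25.0220 Y56.5256
G1 X25.0220 Y124.8735
M5
G00 X0.0000 Y0.0000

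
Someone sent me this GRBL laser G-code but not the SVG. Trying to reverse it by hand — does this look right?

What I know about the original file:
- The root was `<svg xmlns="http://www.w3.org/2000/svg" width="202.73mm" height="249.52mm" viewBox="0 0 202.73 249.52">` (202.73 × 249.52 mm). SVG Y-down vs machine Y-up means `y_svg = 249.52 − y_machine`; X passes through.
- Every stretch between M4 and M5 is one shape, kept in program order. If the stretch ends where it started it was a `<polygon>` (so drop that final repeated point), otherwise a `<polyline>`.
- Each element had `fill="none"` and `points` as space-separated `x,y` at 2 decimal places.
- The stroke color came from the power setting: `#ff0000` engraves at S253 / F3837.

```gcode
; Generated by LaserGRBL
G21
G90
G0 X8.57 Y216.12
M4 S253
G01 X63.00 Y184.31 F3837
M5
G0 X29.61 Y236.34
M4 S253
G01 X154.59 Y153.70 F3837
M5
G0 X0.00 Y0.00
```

<svg xmlns="http://www.w3.org/2000/svg" width="202.73mm" height="249.52mm" viewBox="0 0 202.73 249.52">
  <polyline points="8.57,33.40 63.00,65.21" fill="none" stroke="#ff0000"/>
  <polyline points="29.61,13.18 154.59,95.82" fill="none" stroke="#ff0000"/>
</svg>

Each laser-on run becomes one SVG element. Flip Y back into SVG space with y_svg = 249.52 − y_machine. Every run uses S253, so all elements get stroke `#ff0000` (engrave).

Run 1: The run is open, so emit a `<polyline>` with points (Y-flipped): 8.57,33.40 63.00,65.21.

Run 2: The run is open, so emit a `<polyline>` with points (Y-flipped): 29.61,13.18 154.59,95.82.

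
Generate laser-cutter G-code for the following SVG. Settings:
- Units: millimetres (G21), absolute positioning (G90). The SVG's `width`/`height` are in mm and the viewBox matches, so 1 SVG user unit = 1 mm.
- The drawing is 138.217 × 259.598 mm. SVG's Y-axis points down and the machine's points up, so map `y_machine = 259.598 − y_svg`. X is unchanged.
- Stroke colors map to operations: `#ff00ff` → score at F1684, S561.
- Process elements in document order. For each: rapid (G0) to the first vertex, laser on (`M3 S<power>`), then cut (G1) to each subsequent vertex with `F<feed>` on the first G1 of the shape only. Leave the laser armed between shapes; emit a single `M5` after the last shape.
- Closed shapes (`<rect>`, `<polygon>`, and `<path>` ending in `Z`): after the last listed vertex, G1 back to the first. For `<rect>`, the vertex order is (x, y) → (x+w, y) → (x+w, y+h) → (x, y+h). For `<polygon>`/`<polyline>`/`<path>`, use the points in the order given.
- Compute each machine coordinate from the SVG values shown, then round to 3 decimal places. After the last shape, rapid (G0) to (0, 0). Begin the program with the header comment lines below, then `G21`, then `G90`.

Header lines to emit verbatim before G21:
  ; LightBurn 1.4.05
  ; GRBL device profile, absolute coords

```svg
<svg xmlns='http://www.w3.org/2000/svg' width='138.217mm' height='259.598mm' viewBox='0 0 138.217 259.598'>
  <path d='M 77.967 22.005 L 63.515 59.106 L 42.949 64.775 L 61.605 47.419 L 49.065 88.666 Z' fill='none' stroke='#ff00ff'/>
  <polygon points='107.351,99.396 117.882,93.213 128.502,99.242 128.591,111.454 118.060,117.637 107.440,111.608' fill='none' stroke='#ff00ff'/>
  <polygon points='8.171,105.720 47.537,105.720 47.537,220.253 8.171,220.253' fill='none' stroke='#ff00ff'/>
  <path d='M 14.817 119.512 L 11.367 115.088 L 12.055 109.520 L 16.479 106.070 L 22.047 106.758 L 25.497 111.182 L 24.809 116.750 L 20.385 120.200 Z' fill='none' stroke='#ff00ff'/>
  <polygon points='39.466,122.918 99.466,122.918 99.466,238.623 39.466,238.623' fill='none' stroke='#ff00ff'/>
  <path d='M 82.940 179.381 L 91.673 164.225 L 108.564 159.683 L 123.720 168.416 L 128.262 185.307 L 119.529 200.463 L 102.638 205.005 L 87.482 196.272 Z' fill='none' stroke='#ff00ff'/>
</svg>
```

viewBox `0 0 138.217 259.598` with mm width/height → 1 unit = 1 mm. Flip: y_m = 259.598 − y_svg.

**Shape 1** — `<path>` closed polygon, stroke `#ff00ff` → score (S561, F1684). Machine vertices: (77.967,237.593) → (63.515,200.492) → (42.949,194.823) → (61.605,212.179) → (49.065,170.932) → (77.967,237.593). Closed: final G1 returns to the first vertex.

**Shape 2** — `<polygon>` regular polygon, stroke `#ff00ff` → score (S561, F1684). Machine vertices: (107.351,160.202) → (117.882,166.385) → (128.502,160.356) → (128.591,148.144) → (118.060,141.961) → (107.440,147.990) → (107.351,160.202). Closed: final G1 returns to the first vertex.

**Shape 3** — `<polygon>` rectangle, stroke `#ff00ff` → score (S561, F1684). Machine vertices: (8.171,153.878) → (47.537,153.878) → (47.537,39.345) → (8.171,39.345) → (8.171,153.878). Closed: final G1 returns to the first vertex.

**Shape 4** — `<path>` regular polygon, stroke `#ff00ff` → score (S561, F1684). Machine vertices: (14.817,140.086) → (11.367,144.510) → (12.055,150.078) → (16.479,153.528) → (22.047,152.840) → (25.497,148.416) → (24.809,142.848) → (20.385,139.398) → (14.817,140.086). Closed: final G1 returns to the first vertex.

**Shape 5** — `<polygon>` rectangle, stroke `#ff00ff` → score (S561, F1684). Machine vertices: (39.466,136.680) → (99.466,136.680) → (99.466,20.975) → (39.466,20.975) → (39.466,136.680). Closed: final G1 returns to the first vertex.

**Shape 6** — `<path>` regular polygon, stroke `#ff00ff` → score (S561, F1684). Machine vertices: (82.940,80.217) → (91.673,95.373) → (108.564,99.915) → (123.720,91.182) → (128.262,74.291) → (119.529,59.135) → (102.638,54.593) → (87.482,63.326) → (82.940,80.217). Closed: final G1 returns to the first vertex.

; LightBurn 1.4.05
; GRBL device profile, absolute coords
G21
G90
G0 X77.967 Y237.593
M3 S561
G1 X63.515 Y200.492 F1684
G1 X42.949 Y194.823
G1 X61.605 Y212.179
G1 X49.065 Y170.932
G1 X77.967 Y237.593
G0 X107.351 Y160.202
M3 S561
G1 X117.882 Y166.385 F1684
G1 X128.502 Y160.356
G1 X128.591 Y148.144
G1 X118.060 Y141.961
G1 X107.440 Y147.990
G1 X107.351 Y160.202
G0 X8.171 Y153.878
M3 S561
G1 X47.537 Y153.878 F1684
G1 X47.537 Y39.345
G1 X8.171 Y39.345
G1 X8.171 Y153.878
G0 X14.817 Y140.086
M3 S561
G1 X11.367 Y144.510 F1684
G1 X12.055 Y150.078
G1 X16.479 Y153.528
G1 X22.047 Y152.840
G1 X25.497 Y148.416
G1 X24.809 Y142.848
G1 X20.385 Y139.398
G1 X14.817 Y140.086
G0 X39.466 Y136.680
M3 S561
G1 X99.466 Y136.680 F1684
G1 X99.466 Y20.975
G1 X39.466 Y20.975
G1 X39.466 Y136.680
G0 X82.940 Y80.217
M3 S561
G1 X91.673 Y95.373 F1684
G1 X108.564 Y99.915
G1 X123.720 Y91.182
G1 X128.262 Y74.291
G1 X119.529 Y59.135
G1 X102.638 Y54.593
G1 X87.482 Y63.326
G1 X82.940 Y80.217
M5
G0 X0.000 Y0.000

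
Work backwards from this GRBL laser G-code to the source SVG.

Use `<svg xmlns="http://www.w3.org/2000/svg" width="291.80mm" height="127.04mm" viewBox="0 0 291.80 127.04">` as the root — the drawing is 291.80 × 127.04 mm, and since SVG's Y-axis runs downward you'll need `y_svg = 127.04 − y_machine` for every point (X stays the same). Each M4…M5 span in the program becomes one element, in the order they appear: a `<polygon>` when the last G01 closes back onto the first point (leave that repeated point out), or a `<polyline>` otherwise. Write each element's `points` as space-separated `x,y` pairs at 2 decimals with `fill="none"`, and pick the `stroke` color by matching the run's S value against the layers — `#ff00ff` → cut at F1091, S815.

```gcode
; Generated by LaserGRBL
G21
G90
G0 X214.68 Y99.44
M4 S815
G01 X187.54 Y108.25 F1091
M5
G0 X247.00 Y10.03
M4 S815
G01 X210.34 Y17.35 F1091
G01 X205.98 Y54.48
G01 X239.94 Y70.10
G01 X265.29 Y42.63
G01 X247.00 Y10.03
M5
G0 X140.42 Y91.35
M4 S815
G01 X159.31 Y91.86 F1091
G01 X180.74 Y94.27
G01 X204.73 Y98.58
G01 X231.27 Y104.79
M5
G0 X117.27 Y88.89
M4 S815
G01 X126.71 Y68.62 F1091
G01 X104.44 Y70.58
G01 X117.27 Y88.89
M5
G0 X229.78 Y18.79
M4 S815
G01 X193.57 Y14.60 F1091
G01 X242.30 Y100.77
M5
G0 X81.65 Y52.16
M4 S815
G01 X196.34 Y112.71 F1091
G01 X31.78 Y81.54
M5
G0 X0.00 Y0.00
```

y_svg = 127.04 − y_m. Every run uses S815, so all elements get stroke `#ff00ff` (cut).

[1] open run; points: 214.68,27.60 187.54,18.79

[2] closed run; points: 247.00,117.01 210.34,109.69 205.98,72.56 239.94,56.94 265.29,84.41

[3] open run; points: 140.42,35.69 159.31,35.18 180.74,32.77 204.73,28.46 231.27,22.25

[4] closed run; points: 117.27,38.15 126.71,58.42 104.44,56.46

[5] open run; points: 229.78,108.25 193.57,112.44 242.30,26.27

[6] open run; points: 81.65,74.88 196.34,14.33 31.78,45.50

<svg xmlns="http://www.w3.org/2000/svg" width="291.80mm" height="127.04mm" viewBox="0 0 291.80 127.04">
  <polyline points="214.68,27.60 187.54,18.79" fill="none" stroke="#ff00ff"/>
  <polygon points="247.00,117.01 210.34,109.69 205.98,72.56 239.94,56.94 265.29,84.41" fill="none" stroke="#ff00ff"/>
  <polyline points="140.42,35.69 159.31,35.18 180.74,32.77 204.73,28.46 231.27,22.25" fill="none" stroke="#ff00ff"/>
  <polygon points="117.27,38.15 126.71,58.42 104.44,56.46" fill="none" stroke="#ff00ff"/>
  <polyline points="229.78,108.25 193.57,112.44 242.30,26.27" fill="none" stroke="#ff00ff"/>
  <polyline points="81.65,74.88 196.34,14.33 31.78,45.50" fill="none" stroke="#ff00ff"/>
</svg>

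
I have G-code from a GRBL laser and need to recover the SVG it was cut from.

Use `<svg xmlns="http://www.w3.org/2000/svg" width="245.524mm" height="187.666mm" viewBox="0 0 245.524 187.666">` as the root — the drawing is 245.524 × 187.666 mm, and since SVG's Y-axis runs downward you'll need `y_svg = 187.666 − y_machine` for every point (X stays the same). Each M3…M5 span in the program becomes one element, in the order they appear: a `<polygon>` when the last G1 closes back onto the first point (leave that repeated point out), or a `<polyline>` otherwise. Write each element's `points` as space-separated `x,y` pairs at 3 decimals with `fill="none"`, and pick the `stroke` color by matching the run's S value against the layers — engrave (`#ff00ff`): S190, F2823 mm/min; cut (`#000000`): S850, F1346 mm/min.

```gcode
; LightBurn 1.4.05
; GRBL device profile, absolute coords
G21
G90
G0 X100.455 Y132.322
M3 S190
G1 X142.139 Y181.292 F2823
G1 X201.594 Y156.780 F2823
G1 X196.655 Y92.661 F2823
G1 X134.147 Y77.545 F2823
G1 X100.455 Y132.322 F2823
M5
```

y_svg = 187.666 − y_m. Every run uses S190, so all elements get stroke `#ff00ff` (engrave).

[1] closed run; points: 100.455,55.344 142.139,6.374 201.594,30.886 196.655,95.005 134.147,110.121

<svg xmlns="http://www.w3.org/2000/svg" width="245.524mm" height="187.666mm" viewBox="0 0 245.524 187.666">
  <polygon points="100.455,55.344 142.139,6.374 201.594,30.886 196.655,95.005 134.147,110.121" fill="none" stroke="#ff00ff"/>
</svg>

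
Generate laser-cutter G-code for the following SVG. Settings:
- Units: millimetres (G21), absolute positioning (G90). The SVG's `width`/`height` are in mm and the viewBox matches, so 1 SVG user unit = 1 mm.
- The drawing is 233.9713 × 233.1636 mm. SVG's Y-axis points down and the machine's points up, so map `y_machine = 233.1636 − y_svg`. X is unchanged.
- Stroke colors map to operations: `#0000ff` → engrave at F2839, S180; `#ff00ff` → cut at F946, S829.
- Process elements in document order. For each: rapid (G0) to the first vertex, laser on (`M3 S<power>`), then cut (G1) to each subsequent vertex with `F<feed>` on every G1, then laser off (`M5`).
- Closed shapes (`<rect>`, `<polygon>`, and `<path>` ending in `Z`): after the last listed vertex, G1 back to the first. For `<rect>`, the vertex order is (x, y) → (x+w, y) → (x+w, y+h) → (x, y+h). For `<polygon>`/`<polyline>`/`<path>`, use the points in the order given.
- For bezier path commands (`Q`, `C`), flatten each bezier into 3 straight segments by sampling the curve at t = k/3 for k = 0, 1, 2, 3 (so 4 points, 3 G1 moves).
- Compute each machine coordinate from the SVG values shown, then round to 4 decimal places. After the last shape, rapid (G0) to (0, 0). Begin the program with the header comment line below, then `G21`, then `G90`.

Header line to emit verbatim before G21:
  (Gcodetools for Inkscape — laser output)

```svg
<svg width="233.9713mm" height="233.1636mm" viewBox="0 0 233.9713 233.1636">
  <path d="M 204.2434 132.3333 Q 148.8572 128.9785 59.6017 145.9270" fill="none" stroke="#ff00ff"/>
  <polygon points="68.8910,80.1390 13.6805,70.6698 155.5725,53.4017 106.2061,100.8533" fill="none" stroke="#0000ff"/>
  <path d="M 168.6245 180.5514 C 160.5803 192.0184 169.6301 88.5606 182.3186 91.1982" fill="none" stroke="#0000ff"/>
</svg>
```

Since the viewBox matches the mm dimensions, user units are millimetres directly. The only transform is the Y-flip y_m = 233.1636 − y_svg.

Shape 1 is a quadratic bezier drawn with `<path>`. Its stroke #ff00ff means cut at S829, F946. After flipping Y the toolpath is (204.2434,100.8303) → (163.5560,100.8109) → (115.3421,96.2797) → (59.6017,87.2366).

Shape 2 is a closed polygon drawn with `<polygon>`. Its stroke #0000ff means engrave at S180, F2839. After flipping Y the toolpath is (68.8910,153.0246) → (13.6805,162.4938) → (155.5725,179.7619) → (106.2061,132.3103) → (68.8910,153.0246), returning to the start.

Shape 3 is a cubic bezier drawn with `<path>`. Its stroke #0000ff means engrave at S180, F2839. After flipping Y the toolpath is (168.6245,52.6122) → (165.7800,71.2675) → (171.3413,117.4238) → (182.3186,141.9654).

(Gcodetools for Inkscape — laser output)
G21
G90
G0 X204.2434 Y100.8303
M3 S829
G1 X163.5560 Y100.8109 F946
G1 X115.3421 Y96.2797 F946
G1 X59.6017 Y87.2366 F946
M5
G0 X68.8910 Y153.0246
M3 S180
G1 X13.6805 Y162.4938 F2839
G1 X155.5725 Y179.7619 F2839
G1 X106.2061 Y132.3103 F2839
G1 X68.8910 Y153.0246 F2839
M5
G0 X168.6245 Y52.6122
M3 S180
G1 X165.7800 Y71.2675 F2839
G1 X171.3413 Y117.4238 F2839
G1 X182.3186 Y141.9654 F2839
M5
G0 X0.0000 Y0.0000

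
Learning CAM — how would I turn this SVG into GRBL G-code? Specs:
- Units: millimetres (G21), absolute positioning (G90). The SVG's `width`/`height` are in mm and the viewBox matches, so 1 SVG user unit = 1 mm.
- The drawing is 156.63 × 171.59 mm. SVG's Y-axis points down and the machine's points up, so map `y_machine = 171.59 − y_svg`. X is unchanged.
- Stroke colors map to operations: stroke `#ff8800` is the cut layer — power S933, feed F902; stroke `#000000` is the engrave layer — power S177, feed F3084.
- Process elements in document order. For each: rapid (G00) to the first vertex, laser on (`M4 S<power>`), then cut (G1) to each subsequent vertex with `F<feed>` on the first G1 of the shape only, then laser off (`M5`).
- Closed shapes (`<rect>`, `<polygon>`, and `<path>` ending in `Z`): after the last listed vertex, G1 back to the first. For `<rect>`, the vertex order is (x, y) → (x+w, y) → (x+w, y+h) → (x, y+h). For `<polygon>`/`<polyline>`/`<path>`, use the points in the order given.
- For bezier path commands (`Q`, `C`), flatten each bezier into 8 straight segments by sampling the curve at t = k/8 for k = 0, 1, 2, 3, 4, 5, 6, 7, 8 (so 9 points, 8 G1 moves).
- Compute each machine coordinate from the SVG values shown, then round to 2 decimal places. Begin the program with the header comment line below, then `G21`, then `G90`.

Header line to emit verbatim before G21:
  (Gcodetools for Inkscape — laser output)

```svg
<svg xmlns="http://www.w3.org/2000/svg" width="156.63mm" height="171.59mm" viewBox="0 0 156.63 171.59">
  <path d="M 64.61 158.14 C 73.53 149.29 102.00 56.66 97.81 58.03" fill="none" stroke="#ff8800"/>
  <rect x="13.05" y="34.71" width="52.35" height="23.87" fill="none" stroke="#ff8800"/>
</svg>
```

(Gcodetools for Inkscape — laser output)
G21
G90
G00 X64.61 Y13.45
M4 S933
G1 X68.77 Y20.35 F902
G1 X74.15 Y33.02
G1 X80.14 Y49.38
G1 X86.13 Y67.34
G1 X91.50 Y84.82
G1 X95.64 Y99.74
G1 X97.95 Y110.01
G1 X97.81 Y113.56
M5
G00 X13.05 Y136.88
M4 S933
G1 X65.40 Y136.88 F902
G1 X65.40 Y113.01
G1 X13.05 Y113.01
G1 X13.05 Y136.88
M5

viewBox `0 0 156.63 171.59` with mm width/height → 1 unit = 1 mm. Flip: y_m = 171.59 − y_svg.

**Shape 1** — `<path>` cubic bezier, stroke `#ff8800` → cut (S933, F902). Control points (SVG): P0=(64.61,158.14), P1=(73.53,149.29), P2=(102.00,56.66), P3=(97.81,58.03); sampled at t=k/8. Machine vertices: (64.61,13.45) → (68.77,20.35) → (74.15,33.02) → (80.14,49.38) → (86.13,67.34) → (91.50,84.82) → (95.64,99.74) → (97.95,110.01) → (97.81,113.56). Open path.

**Shape 2** — `<rect>` rectangle, stroke `#ff8800` → cut (S933, F902). Machine vertices: (13.05,136.88) → (65.40,136.88) → (65.40,113.01) → (13.05,113.01) → (13.05,136.88). Closed: final G1 returns to the first vertex.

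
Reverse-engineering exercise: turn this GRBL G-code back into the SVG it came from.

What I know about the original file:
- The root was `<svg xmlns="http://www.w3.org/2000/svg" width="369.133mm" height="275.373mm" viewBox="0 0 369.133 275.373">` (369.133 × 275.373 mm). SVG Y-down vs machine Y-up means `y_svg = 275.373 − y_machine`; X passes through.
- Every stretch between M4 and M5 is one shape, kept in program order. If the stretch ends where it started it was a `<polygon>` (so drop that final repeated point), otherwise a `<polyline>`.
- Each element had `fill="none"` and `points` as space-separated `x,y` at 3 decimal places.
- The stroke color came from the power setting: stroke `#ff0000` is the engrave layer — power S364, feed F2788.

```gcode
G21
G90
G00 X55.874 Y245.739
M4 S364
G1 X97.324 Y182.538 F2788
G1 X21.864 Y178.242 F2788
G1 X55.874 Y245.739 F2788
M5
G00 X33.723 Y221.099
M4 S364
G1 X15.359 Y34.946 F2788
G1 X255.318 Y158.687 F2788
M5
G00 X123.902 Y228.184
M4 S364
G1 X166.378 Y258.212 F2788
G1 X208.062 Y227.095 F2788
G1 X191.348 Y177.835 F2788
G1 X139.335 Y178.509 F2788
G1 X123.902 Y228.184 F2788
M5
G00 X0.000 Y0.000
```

<svg xmlns="http://www.w3.org/2000/svg" width="369.133mm" height="275.373mm" viewBox="0 0 369.133 275.373">
  <polygon points="55.874,29.634 97.324,92.835 21.864,97.131" fill="none" stroke="#ff0000"/>
  <polyline points="33.723,54.274 15.359,240.427 255.318,116.686" fill="none" stroke="#ff0000"/>
  <polygon points="123.902,47.189 166.378,17.161 208.062,48.278 191.348,97.538 139.335,96.864" fill="none" stroke="#ff0000"/>
</svg>

Machine Y-up, SVG Y-down with viewBox height 275.373, so y_svg = 275.373 − y_machine; X carries over. Every run uses S364, so all elements get stroke `#ff0000` (engrave).

Run 1: The run returns to its start, so emit a `<polygon>` with points (Y-flipped): 55.874,29.634 97.324,92.835 21.864,97.131.

Run 2: The run is open, so emit a `<polyline>` with points (Y-flipped): 33.723,54.274 15.359,240.427 255.318,116.686.

Run 3: The run returns to its start, so emit a `<polygon>` with points (Y-flipped): 123.902,47.189 166.378,17.161 208.062,48.278 191.348,97.538 139.335,96.864.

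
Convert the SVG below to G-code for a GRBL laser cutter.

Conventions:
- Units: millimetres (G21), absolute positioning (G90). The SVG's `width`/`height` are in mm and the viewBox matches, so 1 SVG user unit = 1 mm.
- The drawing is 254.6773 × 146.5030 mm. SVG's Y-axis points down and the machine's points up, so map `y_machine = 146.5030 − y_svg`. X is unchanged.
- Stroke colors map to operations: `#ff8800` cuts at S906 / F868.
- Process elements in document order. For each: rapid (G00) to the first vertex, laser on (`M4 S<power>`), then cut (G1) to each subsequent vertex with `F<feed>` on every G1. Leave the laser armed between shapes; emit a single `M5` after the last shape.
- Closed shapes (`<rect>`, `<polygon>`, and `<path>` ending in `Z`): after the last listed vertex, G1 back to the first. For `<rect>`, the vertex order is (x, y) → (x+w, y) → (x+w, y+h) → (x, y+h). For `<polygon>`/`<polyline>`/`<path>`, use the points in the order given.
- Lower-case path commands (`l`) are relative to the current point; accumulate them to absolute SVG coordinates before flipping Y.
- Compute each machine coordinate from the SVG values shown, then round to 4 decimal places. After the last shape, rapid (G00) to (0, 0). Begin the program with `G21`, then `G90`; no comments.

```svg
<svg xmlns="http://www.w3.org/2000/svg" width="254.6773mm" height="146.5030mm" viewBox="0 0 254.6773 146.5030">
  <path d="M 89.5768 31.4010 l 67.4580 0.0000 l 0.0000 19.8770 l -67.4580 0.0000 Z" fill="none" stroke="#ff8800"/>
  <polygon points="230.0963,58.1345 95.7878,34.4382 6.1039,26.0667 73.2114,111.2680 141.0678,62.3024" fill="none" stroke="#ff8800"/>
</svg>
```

G21
G90
G00 X89.5768 Y115.1020
M4 S906
G1 X157.0348 Y115.1020 F868
G1 X157.0348 Y95.2250 F868
G1 X89.5768 Y95.2250 F868
G1 X89.5768 Y115.1020 F868
G00 X230.0963 Y88.3685
M4 S906
G1 X95.7878 Y112.0648 F868
G1 X6.1039 Y120.4363 F868
G1 X73.2114 Y35.2350 F868
G1 X141.0678 Y84.2006 F868
G1 X230.0963 Y88.3685 F868
M5
G00 X0.0000 Y0.0000

Since the viewBox matches the mm dimensions, user units are millimetres directly. The only transform is the Y-flip y_m = 146.5030 − y_svg.

Shape 1 is a rectangle drawn with `<path>`. Its stroke #ff8800 means cut at S906, F868. After flipping Y the toolpath is (89.5768,115.1020) → (157.0348,115.1020) → (157.0348,95.2250) → (89.5768,95.2250) → (89.5768,115.1020), returning to the start.

Shape 2 is a closed polygon drawn with `<polygon>`. Its stroke #ff8800 means cut at S906, F868. After flipping Y the toolpath is (230.0963,88.3685) → (95.7878,112.0648) → (6.1039,120.4363) → (73.2114,35.2350) → (141.0678,84.2006) → (230.0963,88.3685), returning to the start.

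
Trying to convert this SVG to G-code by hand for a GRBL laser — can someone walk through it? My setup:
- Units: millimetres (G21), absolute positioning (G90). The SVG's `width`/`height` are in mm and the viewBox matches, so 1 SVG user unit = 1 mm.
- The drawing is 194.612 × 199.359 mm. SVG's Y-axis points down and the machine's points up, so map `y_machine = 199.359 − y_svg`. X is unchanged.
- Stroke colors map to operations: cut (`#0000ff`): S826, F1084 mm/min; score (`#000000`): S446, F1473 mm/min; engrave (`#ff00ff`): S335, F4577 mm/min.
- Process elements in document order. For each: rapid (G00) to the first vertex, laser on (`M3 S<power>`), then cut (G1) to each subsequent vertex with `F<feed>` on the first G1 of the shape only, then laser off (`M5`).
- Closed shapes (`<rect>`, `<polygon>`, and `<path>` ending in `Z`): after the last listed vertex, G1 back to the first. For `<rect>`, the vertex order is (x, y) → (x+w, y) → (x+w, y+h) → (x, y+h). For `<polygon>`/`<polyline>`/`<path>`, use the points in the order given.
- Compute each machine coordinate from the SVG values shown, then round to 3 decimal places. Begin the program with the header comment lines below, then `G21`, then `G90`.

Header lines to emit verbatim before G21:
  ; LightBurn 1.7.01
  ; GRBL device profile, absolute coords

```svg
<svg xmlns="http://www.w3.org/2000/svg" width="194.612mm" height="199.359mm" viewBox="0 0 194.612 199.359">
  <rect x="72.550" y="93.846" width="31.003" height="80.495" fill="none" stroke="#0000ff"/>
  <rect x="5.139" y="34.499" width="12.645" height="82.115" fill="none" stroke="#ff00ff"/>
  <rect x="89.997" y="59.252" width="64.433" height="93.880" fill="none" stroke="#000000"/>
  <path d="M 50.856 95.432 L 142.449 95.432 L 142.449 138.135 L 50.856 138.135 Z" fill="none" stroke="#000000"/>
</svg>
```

; LightBurn 1.7.01
; GRBL device profile, absolute coords
G21
G90
G00 X72.550 Y105.513
M3 S826
G1 X103.553 Y105.513 F1084
G1 X103.553 Y25.018
G1 X72.550 Y25.018
G1 X72.550 Y105.513
M5
G00 X5.139 Y164.860
M3 S335
G1 X17.784 Y164.860 F4577
G1 X17.784 Y82.745
G1 X5.139 Y82.745
G1 X5.139 Y164.860
M5
G00 X89.997 Y140.107
M3 S446
G1 X154.430 Y140.107 F1473
G1 X154.430 Y46.227
G1 X89.997 Y46.227
G1 X89.997 Y140.107
M5
G00 X50.856 Y103.927
M3 S446
G1 X142.449 Y103.927 F1473
G1 X142.449 Y61.224
G1 X50.856 Y61.224
G1 X50.856 Y103.927
M5

1 u = 1 mm; y_m = 199.359 − y.

[1] `<rect>` rectangle, #0000ff→cut S826 F1084: (72.550,105.513) → (103.553,105.513) → (103.553,25.018) → (72.550,25.018) → (72.550,105.513) (closed)

[2] `<rect>` rectangle, #ff00ff→engrave S335 F4577: (5.139,164.860) → (17.784,164.860) → (17.784,82.745) → (5.139,82.745) → (5.139,164.860) (closed)

[3] `<rect>` rectangle, #000000→score S446 F1473: (89.997,140.107) → (154.430,140.107) → (154.430,46.227) → (89.997,46.227) → (89.997,140.107) (closed)

[4] `<path>` rectangle, #000000→score S446 F1473: (50.856,103.927) → (142.449,103.927) → (142.449,61.224) → (50.856,61.224) → (50.856,103.927) (closed)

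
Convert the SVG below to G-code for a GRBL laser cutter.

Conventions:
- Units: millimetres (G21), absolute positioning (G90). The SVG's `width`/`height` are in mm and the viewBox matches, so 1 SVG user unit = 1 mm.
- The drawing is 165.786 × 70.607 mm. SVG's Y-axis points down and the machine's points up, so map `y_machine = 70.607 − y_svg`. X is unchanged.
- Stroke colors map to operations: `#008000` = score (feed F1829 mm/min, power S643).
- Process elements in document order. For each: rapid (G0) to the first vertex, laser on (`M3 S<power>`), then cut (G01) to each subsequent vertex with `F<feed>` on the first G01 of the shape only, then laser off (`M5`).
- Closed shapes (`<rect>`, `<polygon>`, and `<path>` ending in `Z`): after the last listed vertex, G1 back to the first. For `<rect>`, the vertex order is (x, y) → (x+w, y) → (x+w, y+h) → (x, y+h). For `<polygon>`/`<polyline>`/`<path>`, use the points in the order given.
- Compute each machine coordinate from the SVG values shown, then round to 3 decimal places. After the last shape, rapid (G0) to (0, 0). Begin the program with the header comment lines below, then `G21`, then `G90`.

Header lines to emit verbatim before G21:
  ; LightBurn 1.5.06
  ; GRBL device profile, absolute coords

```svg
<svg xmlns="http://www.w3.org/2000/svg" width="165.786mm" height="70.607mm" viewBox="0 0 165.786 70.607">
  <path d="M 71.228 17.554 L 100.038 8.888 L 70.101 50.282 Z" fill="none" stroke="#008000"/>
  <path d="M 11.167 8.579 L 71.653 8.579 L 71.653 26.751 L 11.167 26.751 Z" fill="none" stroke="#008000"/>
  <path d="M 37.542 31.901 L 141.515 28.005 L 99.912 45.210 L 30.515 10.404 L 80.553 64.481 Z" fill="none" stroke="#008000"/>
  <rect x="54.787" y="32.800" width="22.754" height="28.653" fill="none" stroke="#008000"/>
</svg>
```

; LightBurn 1.5.06
; GRBL device profile, absolute coords
G21
G90
G0 X71.228 Y53.053
M3 S643
G01 X100.038 Y61.719 F1829
G01 X70.101 Y20.325
G01 X71.228 Y53.053
M5
G0 X11.167 Y62.028
M3 S643
G01 X71.653 Y62.028 F1829
G01 X71.653 Y43.856
G01 X11.167 Y43.856
G01 X11.167 Y62.028
M5
G0 X37.542 Y38.706
M3 S643
G01 X141.515 Y42.602 F1829
G01 X99.912 Y25.397
G01 X30.515 Y60.203
G01 X80.553 Y6.126
G01 X37.542 Y38.706
M5
G0 X54.787 Y37.807
M3 S643
G01 X77.541 Y37.807 F1829
G01 X77.541 Y9.154
G01 X54.787 Y9.154
G01 X54.787 Y37.807
M5
G0 X0.000 Y0.000

Since the viewBox matches the mm dimensions, user units are millimetres directly. The only transform is the Y-flip y_m = 70.607 − y_svg.

Shape 1 is a closed polygon drawn with `<path>`. Its stroke #008000 means score at S643, F1829. After flipping Y the toolpath is (71.228,53.053) → (100.038,61.719) → (70.101,20.325) → (71.228,53.053), returning to the start.

Shape 2 is a rectangle drawn with `<path>`. Its stroke #008000 means score at S643, F1829. After flipping Y the toolpath is (11.167,62.028) → (71.653,62.028) → (71.653,43.856) → (11.167,43.856) → (11.167,62.028), returning to the start.

Shape 3 is a closed polygon drawn with `<path>`. Its stroke #008000 means score at S643, F1829. After flipping Y the toolpath is (37.542,38.706) → (141.515,42.602) → (99.912,25.397) → (30.515,60.203) → (80.553,6.126) → (37.542,38.706), returning to the start.

Shape 4 is a rectangle drawn with `<rect>`. Its stroke #008000 means score at S643, F1829. After flipping Y the toolpath is (54.787,37.807) → (77.541,37.807) → (77.541,9.154) → (54.787,9.154) → (54.787,37.807), returning to the start.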